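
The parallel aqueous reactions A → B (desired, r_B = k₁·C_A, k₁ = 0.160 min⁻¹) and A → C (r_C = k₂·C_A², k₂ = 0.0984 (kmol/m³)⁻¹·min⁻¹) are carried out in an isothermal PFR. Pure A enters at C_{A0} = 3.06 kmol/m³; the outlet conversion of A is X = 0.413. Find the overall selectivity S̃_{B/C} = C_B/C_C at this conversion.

0.679

C_A = C_{A0}(1−X) = 1.796 kmol/m³.
Along a PFR/batch, dC_B/dC_A = −r_B/(r_B+r_C) = −k₁/(k₁+k₂·C_A).
Integrating from C_{A0} to C_A: C_B = (0.160/0.0984)·ln[(0.160+0.0984·3.06)/(0.160+0.0984·1.80)] = 1.626·ln(0.4611/0.3367) = 0.5110 kmol/m³.
C_C = (C_{A0}−C_A)−C_B = 0.7527 kmol/m³; S̃_{B/C} = 0.5110/0.7527 = 0.679.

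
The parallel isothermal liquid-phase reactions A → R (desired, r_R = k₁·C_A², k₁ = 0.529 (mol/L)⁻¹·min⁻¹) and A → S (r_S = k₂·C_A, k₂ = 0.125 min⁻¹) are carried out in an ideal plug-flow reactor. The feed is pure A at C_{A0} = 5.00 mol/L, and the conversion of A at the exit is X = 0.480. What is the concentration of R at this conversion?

2.26 mol/L

C_A = C_{A0}(1−X) = 2.600 mol/L.
Along a PFR/batch, dC_S/dC_A = −r_S/(r_R+r_S) = −k₂/(k₂+k₁·C_A).
Integrating from C_{A0} to C_A: C_S = (0.125/0.529)·ln[(0.125+0.529·5.00)/(0.125+0.529·2.60)] = 0.2363·ln(2.770/1.500) = 0.1449 mol/L.
Then C_R = (C_{A0}−C_A) − C_S = 2.400 − 0.1449 = 2.255 mol/L.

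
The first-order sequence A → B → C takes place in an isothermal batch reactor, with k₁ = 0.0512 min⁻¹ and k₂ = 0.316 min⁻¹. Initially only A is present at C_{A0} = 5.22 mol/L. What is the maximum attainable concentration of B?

0.595 mol/L

At the optimum, C_{B,max}/C_{A0} = (k₁/k₂)^[k₂/(k₂−k₁)].
= (0.0512/0.316)^(0.316/(0.316−0.0512)) = (0.1620)^(1.193) = 0.1140.
C_{B,max} = 0.1140×5.22 = 0.595 mol/L.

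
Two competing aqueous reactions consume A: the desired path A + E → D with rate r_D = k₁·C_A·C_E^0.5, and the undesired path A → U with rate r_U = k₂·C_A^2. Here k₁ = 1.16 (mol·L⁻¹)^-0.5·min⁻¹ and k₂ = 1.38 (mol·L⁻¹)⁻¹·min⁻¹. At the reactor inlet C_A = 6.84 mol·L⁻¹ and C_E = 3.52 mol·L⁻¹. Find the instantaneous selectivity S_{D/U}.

S_{D/U} = r_D/r_U = (k₁·C_A·C_E^0.5)/(k₂·C_A^2) = (k₁/k₂)·C_A⁻¹·C_E^0.5.
= (1.16×6.840×3.520^0.5) / (1.38×6.840^2) = 14.89/64.56 = 0.231.
The undesired path is higher order in A, so low C_A (CSTR or dilute feed) favours D.

0.231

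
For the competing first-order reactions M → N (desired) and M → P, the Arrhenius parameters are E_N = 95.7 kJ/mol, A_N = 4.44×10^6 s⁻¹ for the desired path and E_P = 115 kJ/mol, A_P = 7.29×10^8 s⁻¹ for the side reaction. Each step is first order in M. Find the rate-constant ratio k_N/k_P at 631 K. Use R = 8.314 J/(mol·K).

Since both paths have the same order in M, the concentration cancels and S_{N/P} = k_N/k_P = (A_N/A_P)·exp[(E_P−E_N)/(RT)].
(E_P−E_N)/(RT) = (115−95.7)×10³/(8.314×631) = 19300/5246 = 3.679.
k_N/k_P = (4.44×10^6/7.29×10^8)·exp(3.679) = 0.006091 × 39.60 = 0.241.

0.241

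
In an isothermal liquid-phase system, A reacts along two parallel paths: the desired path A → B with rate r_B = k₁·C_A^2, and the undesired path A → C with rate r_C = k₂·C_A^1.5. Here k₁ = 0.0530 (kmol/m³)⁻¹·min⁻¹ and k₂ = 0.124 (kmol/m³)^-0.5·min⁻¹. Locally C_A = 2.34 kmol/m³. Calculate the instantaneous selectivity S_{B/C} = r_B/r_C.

S_{B/C} = r_B/r_C = (k₁·C_A^2)/(k₂·C_A^1.5) = (k₁/k₂)·C_A^0.5.
= (0.0530×2.340^2) / (0.124×2.340^1.5) = 0.2902/0.4439 = 0.654.
Since the desired path is higher order in A, keeping C_A high (PFR or concentrated feed) favours B.

0.654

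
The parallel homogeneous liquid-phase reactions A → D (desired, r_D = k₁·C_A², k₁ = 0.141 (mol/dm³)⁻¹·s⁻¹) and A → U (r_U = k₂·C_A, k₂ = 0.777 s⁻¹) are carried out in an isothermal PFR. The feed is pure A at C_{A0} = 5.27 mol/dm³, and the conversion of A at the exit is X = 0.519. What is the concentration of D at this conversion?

C_A = C_{A0}(1−X) = 2.535 mol/dm³.
Along a PFR/batch, dC_U/dC_A = −r_U/(r_D+r_U) = −k₂/(k₂+k₁·C_A).
Integrating from C_{A0} to C_A: C_U = (0.777/0.141)·ln[(0.777+0.141·5.27)/(0.777+0.141·2.53)] = 5.511·ln(1.520/1.134) = 1.613 mol/dm³.
Then C_D = (C_{A0}−C_A) − C_U = 2.735 − 1.613 = 1.123 mol/dm³.

1.12 mol/dm³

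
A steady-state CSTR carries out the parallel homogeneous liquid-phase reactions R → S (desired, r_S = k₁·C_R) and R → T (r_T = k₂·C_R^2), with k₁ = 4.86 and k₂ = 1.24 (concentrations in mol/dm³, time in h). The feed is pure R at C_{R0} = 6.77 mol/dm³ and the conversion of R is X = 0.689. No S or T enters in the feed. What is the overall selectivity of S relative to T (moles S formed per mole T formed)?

1.86

Exit C_R = C_{R0}(1−X) = 6.77×0.311 = 2.105 mol/dm³.
A CSTR operates uniformly at the exit composition, giving r_S = 10.23 and r_T = 5.497 (each k·C_R^n at C_R = 2.105).
Overall selectivity = C_S/C_T = r_Sτ/(r_Tτ) = r_S/r_T = 1.86.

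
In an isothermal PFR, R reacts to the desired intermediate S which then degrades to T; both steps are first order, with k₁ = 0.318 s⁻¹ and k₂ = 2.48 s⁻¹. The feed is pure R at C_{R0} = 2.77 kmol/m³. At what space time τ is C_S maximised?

0.950 s

For first-order series the maximum of C_S occurs at τ_opt = ln(k₂/k₁)/(k₂−k₁).
= ln(2.48/0.318)/(2.48−0.318) = ln(7.799)/2.162 = 2.054/2.162 = 0.950 s.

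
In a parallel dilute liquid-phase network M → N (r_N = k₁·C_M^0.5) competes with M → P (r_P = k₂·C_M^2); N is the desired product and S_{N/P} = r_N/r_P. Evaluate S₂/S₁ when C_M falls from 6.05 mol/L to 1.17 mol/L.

S_{N/P} = (k₁/k₂)·C_M^-1.5, so S₂/S₁ = (C_{M,2}/C_{M,1})^-1.5.
= (1.17/6.05)^(-1.5) = (0.1934)^(-1.5) = 11.8.
Selectivity toward N rises as C_M falls — low-concentration operation is favoured.

11.8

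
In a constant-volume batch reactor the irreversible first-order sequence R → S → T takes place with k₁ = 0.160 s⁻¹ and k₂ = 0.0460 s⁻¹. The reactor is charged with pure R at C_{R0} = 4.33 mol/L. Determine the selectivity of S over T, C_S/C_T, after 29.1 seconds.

For first-order series with pure R initially, C_S(t) = k₁C_{R0}/(k₂−k₁)·(e^(−k₁t) − e^(−k₂t)).
e^(−k₁t) = e^(−0.160×29.1) = e^(−4.656) = 0.009504; e^(−k₂t) = e^(−1.339) = 0.2622.
C_S = 0.160×4.33/(0.0460−0.160) × (0.009504−0.2622) = (-6.077)×(-0.2527) = 1.536 mol/L.
C_R = C_{R0}e^(−k₁t) = 0.04115 mol/L, so C_T = C_{R0}−C_R−C_S = 2.753 mol/L; C_S/C_T = 0.558.

0.558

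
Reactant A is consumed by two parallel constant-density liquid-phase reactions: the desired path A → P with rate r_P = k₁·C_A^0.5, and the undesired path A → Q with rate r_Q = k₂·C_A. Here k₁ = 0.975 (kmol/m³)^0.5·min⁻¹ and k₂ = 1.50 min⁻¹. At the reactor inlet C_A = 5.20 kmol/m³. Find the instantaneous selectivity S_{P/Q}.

S_{P/Q} = r_P/r_Q = (k₁·C_A^0.5)/(k₂·C_A) = (k₁/k₂)·C_A^-0.5.
= (0.975×5.200^0.5) / (1.50×5.200) = 2.223/7.800 = 0.285.
The undesired path is higher order in A, so low C_A (CSTR or dilute feed) favours P.

0.285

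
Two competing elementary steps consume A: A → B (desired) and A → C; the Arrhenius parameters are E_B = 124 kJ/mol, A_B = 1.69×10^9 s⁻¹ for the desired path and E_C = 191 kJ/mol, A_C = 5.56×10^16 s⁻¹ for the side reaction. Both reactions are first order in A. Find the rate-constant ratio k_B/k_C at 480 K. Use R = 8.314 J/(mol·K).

0.595

Since both paths have the same order in A, the concentration cancels and S_{B/C} = k_B/k_C = (A_B/A_C)·exp[(E_C−E_B)/(RT)].
(E_C−E_B)/(RT) = (191−124)×10³/(8.314×480) = 67000/3991 = 16.79.
k_B/k_C = (1.69×10^9/5.56×10^16)·exp(16.79) = 3.040×10^-8 × 1.956×10^7 = 0.595.
Since E_B < E_C, lowering the temperature improves selectivity toward B.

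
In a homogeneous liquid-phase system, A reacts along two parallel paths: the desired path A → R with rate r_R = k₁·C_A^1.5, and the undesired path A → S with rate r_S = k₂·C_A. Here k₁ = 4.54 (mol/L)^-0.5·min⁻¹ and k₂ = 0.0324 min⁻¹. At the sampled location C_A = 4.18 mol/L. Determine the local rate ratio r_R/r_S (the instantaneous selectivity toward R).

S_{R/S} = r_R/r_S = (k₁·C_A^1.5)/(k₂·C_A) = (k₁/k₂)·C_A^0.5.
= (4.54×4.180^1.5) / (0.0324×4.180) = 38.80/0.1354 = 286.

286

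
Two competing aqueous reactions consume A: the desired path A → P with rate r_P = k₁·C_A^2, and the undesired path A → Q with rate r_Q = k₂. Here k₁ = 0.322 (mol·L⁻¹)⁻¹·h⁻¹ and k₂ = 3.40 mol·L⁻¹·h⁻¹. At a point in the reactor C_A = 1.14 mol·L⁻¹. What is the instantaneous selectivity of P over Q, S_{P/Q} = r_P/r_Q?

0.123

S_{P/Q} = r_P/r_Q = (k₁·C_A^2)/(k₂) = (k₁/k₂)·C_A^2.
= (0.322×1.140^2) / (3.40) = 0.4185/3.400 = 0.123.
Since the desired path is higher order in A, keeping C_A high (PFR or concentrated feed) favours P.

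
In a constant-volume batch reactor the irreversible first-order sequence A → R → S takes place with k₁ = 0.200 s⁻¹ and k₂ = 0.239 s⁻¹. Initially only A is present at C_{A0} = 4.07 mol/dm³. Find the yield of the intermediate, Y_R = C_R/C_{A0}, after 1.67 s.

0.232

Solving the coupled first-order balances gives C_R(t) = [k₁/(k₂−k₁)]·C_{A0}·(e^(−k₁t) − e^(−k₂t)).
e^(−k₁t) = e^(−0.200×1.67) = e^(−0.3340) = 0.7161; e^(−k₂t) = e^(−0.3991) = 0.6709.
C_R = 0.200×4.07/(0.239−0.200) × (0.7161−0.6709) = 20.87×0.04515 = 0.9424 mol/dm³.
Y_R = C_R/C_{A0} = 0.9424/4.07 = 0.232.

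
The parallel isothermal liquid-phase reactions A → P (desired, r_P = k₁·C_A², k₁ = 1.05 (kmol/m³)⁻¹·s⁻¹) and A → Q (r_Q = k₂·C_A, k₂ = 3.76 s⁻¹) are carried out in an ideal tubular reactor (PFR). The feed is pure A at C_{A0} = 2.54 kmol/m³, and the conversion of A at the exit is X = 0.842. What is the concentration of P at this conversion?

C_A = C_{A0}(1−X) = 0.4013 kmol/m³.
Along a PFR/batch, dC_Q/dC_A = −r_Q/(r_P+r_Q) = −k₂/(k₂+k₁·C_A).
Integrating from C_{A0} to C_A: C_Q = (3.76/1.05)·ln[(3.76+1.05·2.54)/(3.76+1.05·0.401)] = 3.581·ln(6.427/4.181) = 1.539 kmol/m³.
Then C_P = (C_{A0}−C_A) − C_Q = 2.139 − 1.539 = 0.5994 kmol/m³.

0.599 kmol/m³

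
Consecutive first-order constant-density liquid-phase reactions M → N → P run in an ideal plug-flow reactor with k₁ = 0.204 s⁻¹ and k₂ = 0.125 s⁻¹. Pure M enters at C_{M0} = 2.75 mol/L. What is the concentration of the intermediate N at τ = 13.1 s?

For first-order series with pure M initially, C_N(τ) = k₁C_{M0}/(k₂−k₁)·(e^(−k₁τ) − e^(−k₂τ)).
e^(−k₁τ) = e^(−0.204×13.1) = e^(−2.672) = 0.06909; e^(−k₂τ) = e^(−1.637) = 0.1945.
C_N = 0.204×2.75/(0.125−0.204) × (0.06909−0.1945) = (-7.101)×(-0.1254) = 0.8904 mol/L.

0.890 mol/L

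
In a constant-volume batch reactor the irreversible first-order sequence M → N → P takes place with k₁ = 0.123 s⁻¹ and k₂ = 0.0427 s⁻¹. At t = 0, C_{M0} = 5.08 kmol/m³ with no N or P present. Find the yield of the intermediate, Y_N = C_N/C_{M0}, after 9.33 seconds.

For first-order series with pure M initially, C_N(t) = k₁C_{M0}/(k₂−k₁)·(e^(−k₁t) − e^(−k₂t)).
e^(−k₁t) = e^(−0.123×9.33) = e^(−1.148) = 0.3174; e^(−k₂t) = e^(−0.3984) = 0.6714.
C_N = 0.123×5.08/(0.0427−0.123) × (0.3174−0.6714) = (-7.781)×(-0.3540) = 2.755 kmol/m³.
Y_N = C_N/C_{M0} = 2.755/5.08 = 0.542.

0.542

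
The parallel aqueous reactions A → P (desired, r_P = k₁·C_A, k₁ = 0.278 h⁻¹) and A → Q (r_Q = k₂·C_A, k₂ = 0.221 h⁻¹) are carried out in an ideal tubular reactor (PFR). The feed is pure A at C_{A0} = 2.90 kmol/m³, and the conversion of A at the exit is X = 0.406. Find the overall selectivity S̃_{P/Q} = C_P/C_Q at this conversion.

1.26

C_A = C_{A0}(1−X) = 1.723 kmol/m³.
Both paths are first order in A, so the instantaneous fraction to P is constant: dC_P/d(−C_A) = k₁/(k₁+k₂) = 0.5571.
C_P = 0.5571·(C_{A0}−C_A) = 0.5571×1.177 = 0.656 kmol/m³.
C_Q = (C_{A0}−C_A)−C_P = 0.5215 kmol/m³; S̃_{P/Q} = 0.6559/0.5215 = 1.26.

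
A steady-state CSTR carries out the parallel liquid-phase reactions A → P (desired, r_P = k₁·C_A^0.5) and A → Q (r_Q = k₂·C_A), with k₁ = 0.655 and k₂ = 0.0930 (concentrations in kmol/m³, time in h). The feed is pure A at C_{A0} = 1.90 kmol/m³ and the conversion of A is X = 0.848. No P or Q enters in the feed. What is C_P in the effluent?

1.50 kmol/m³

Exit C_A = C_{A0}(1−X) = 1.90×0.152 = 0.2888 kmol/m³.
A CSTR operates uniformly at the exit composition, giving r_P = 0.3520 and r_Q = 0.02686 (each k·C_A^n at C_A = 0.2888).
Fraction of consumed A going to P: r_P/(r_P+r_Q) = 0.9291.
C_P = 0.9291·C_{A0}·X = 0.9291×1.90×0.848 = 1.50 kmol/m³.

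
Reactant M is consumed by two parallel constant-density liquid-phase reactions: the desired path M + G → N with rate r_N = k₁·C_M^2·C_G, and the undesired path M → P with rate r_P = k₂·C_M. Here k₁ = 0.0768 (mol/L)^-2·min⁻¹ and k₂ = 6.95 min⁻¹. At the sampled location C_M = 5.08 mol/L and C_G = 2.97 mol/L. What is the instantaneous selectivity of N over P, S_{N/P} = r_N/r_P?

S_{N/P} = r_N/r_P = (k₁·C_M^2·C_G)/(k₂·C_M) = (k₁/k₂)·C_M·C_G.
= (0.0768×5.080^2×2.970) / (6.95×5.080) = 5.886/35.31 = 0.167.
Since the desired path is higher order in M, keeping C_M high (PFR or concentrated feed) favours N.

0.167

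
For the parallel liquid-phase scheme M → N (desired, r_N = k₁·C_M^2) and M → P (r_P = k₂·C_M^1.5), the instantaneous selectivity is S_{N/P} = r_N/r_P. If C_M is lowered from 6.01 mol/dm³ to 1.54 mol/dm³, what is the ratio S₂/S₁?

S_{N/P} = (k₁/k₂)·C_M^0.5, so S₂/S₁ = (C_{M,2}/C_{M,1})^0.5.
= (1.54/6.01)^0.5 = (0.2562)^0.5 = 0.506.

0.506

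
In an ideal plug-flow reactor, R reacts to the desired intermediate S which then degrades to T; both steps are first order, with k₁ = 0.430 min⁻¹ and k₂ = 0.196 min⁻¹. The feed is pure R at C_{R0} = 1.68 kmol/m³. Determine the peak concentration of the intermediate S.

At the optimum, C_{S,max}/C_{R0} = (k₁/k₂)^[k₂/(k₂−k₁)].
= (0.430/0.196)^(0.196/(0.196−0.430)) = (2.194)^(-0.8376) = 0.5178.
C_{S,max} = 0.5178×1.68 = 0.870 kmol/m³.

0.870 kmol/m³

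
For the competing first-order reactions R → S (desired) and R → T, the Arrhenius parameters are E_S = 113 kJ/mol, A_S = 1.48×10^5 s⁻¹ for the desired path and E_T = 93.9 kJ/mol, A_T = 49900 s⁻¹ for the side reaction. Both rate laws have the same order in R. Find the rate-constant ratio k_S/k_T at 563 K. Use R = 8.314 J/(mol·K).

0.0501

Since both paths have the same order in R, the concentration cancels and S_{S/T} = k_S/k_T = (A_S/A_T)·exp[(E_T−E_S)/(RT)].
(E_T−E_S)/(RT) = (93.9−113)×10³/(8.314×563) = -19100/4681 = -4.081.
k_S/k_T = (1.48×10^5/49900)·exp(-4.081) = 2.966 × 0.01690 = 0.0501.
Since E_S > E_T, raising the temperature improves selectivity toward S.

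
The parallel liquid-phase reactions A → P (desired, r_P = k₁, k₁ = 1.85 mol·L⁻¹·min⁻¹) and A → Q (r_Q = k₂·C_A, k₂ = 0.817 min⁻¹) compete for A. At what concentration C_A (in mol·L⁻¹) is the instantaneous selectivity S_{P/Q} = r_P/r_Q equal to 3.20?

0.708 mol·L⁻¹

S_{P/Q} = (k₁/k₂)·C_A⁻¹ ⇒ C_A = (S·k₂/k₁)^(-1).
= (3.20×0.817/1.85)^(-1) = (1.413)^(-1) = 0.708 mol·L⁻¹.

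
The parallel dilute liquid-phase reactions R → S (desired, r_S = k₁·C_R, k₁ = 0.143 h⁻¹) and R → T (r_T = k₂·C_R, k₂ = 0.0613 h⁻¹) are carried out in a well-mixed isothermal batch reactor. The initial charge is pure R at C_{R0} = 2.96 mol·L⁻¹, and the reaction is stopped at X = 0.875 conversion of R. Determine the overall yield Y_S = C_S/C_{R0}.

C_R = C_{R0}(1−X) = 0.3700 mol·L⁻¹.
Both paths are first order in R, so the instantaneous fraction to S is constant: dC_S/d(−C_R) = k₁/(k₁+k₂) = 0.7000.
C_S = 0.7000·(C_{R0}−C_R) = 0.7000×2.590 = 1.81 mol·L⁻¹.
Y_S = C_S/C_{R0} = 1.813/2.96 = 0.612.

0.612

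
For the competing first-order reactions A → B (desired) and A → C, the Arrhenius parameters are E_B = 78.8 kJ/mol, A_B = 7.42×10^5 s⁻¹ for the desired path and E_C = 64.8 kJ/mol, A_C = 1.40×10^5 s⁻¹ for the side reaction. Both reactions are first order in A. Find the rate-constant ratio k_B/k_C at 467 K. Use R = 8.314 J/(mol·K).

0.144

k_B/k_C = (A_B/A_C)·exp[−(E_B−E_C)/(RT)] = (A_B/A_C)·exp[(E_C−E_B)/(RT)].
(E_C−E_B)/(RT) = (64.8−78.8)×10³/(8.314×467) = -14000/3883 = -3.606.
k_B/k_C = (7.42×10^5/1.40×10^5)·exp(-3.606) = 5.300 × 0.02717 = 0.144.
Since E_B > E_C, raising the temperature improves selectivity toward B.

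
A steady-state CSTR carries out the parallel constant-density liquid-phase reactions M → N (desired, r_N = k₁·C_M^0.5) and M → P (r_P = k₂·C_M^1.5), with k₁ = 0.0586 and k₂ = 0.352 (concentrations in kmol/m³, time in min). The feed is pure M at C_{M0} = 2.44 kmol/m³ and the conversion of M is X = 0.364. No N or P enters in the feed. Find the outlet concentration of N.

0.0860 kmol/m³

Exit C_M = C_{M0}(1−X) = 2.44×0.636 = 1.552 kmol/m³.
A CSTR operates uniformly at the exit composition, giving r_N = 0.07300 and r_P = 0.6805 (each k·C_M^n at C_M = 1.552).
Fraction of consumed M going to N: r_N/(r_N+r_P) = 0.09688.
C_N = 0.09688·C_{M0}·X = 0.09688×2.44×0.364 = 0.0860 kmol/m³.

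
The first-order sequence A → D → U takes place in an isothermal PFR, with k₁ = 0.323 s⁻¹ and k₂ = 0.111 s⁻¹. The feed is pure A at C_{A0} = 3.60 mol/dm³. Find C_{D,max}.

2.06 mol/dm³

At the optimum, C_{D,max}/C_{A0} = (k₁/k₂)^[k₂/(k₂−k₁)].
= (0.323/0.111)^(0.111/(0.111−0.323)) = (2.910)^(-0.5236) = 0.5716.
C_{D,max} = 0.5716×3.60 = 2.06 mol/dm³.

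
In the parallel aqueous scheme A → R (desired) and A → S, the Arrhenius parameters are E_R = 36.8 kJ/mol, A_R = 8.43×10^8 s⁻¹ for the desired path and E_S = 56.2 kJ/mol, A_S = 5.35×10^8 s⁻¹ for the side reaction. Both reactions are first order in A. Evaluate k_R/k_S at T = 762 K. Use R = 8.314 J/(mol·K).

33.7

k_R/k_S = (A_R/A_S)·exp[−(E_R−E_S)/(RT)] = (A_R/A_S)·exp[(E_S−E_R)/(RT)].
(E_S−E_R)/(RT) = (56.2−36.8)×10³/(8.314×762) = 19400/6335 = 3.062.
k_R/k_S = (8.43×10^8/5.35×10^8)·exp(3.062) = 1.576 × 21.38 = 33.7.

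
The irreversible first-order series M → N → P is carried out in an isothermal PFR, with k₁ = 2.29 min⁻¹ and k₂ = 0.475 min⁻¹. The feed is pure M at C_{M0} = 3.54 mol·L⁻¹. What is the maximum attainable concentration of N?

2.35 mol·L⁻¹

At the optimum, C_{N,max}/C_{M0} = (k₁/k₂)^[k₂/(k₂−k₁)].
= (2.29/0.475)^(0.475/(0.475−2.29)) = (4.821)^(-0.2617) = 0.6625.
C_{N,max} = 0.6625×3.54 = 2.35 mol·L⁻¹.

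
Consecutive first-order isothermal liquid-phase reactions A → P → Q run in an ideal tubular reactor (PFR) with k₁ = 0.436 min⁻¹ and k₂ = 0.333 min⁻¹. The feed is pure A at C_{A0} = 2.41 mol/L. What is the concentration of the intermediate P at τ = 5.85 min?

Solving the coupled first-order balances gives C_P(τ) = [k₁/(k₂−k₁)]·C_{A0}·(e^(−k₁τ) − e^(−k₂τ)).
e^(−k₁τ) = e^(−0.436×5.85) = e^(−2.551) = 0.07803; e^(−k₂τ) = e^(−1.948) = 0.1426.
C_P = 0.436×2.41/(0.333−0.436) × (0.07803−0.1426) = (-10.20)×(-0.06452) = 0.6582 mol/L.

0.658 mol/L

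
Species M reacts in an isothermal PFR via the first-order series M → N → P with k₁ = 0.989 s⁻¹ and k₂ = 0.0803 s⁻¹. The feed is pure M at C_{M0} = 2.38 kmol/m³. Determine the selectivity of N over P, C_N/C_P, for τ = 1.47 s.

For first-order series with pure M initially, C_N(τ) = k₁C_{M0}/(k₂−k₁)·(e^(−k₁τ) − e^(−k₂τ)).
e^(−k₁τ) = e^(−0.989×1.47) = e^(−1.454) = 0.2337; e^(−k₂τ) = e^(−0.1180) = 0.8887.
C_N = 0.989×2.38/(0.0803−0.989) × (0.2337−0.8887) = (-2.590)×(-0.6550) = 1.697 kmol/m³.
C_M = C_{M0}e^(−k₁τ) = 0.5561 kmol/m³, so C_P = C_{M0}−C_M−C_N = 0.1272 kmol/m³; C_N/C_P = 13.3.

13.3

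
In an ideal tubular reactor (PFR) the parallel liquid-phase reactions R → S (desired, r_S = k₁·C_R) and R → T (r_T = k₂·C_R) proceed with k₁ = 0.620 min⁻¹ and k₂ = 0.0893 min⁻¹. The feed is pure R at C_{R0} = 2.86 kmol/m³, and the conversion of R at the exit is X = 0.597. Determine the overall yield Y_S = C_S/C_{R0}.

0.522

C_R = C_{R0}(1−X) = 1.153 kmol/m³.
Both paths are first order in R, so the instantaneous fraction to S is constant: dC_S/d(−C_R) = k₁/(k₁+k₂) = 0.8741.
C_S = 0.8741·(C_{R0}−C_R) = 0.8741×1.707 = 1.49 kmol/m³.
Y_S = C_S/C_{R0} = 1.492/2.86 = 0.522.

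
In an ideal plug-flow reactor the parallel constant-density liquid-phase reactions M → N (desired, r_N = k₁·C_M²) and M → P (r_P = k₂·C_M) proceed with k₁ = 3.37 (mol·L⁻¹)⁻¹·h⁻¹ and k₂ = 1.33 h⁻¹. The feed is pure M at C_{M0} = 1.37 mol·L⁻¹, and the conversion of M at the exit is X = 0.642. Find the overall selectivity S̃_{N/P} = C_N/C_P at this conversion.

2.23

C_M = C_{M0}(1−X) = 0.4905 mol·L⁻¹.
Along a PFR/batch, dC_P/dC_M = −r_P/(r_N+r_P) = −k₂/(k₂+k₁·C_M).
Integrating from C_{M0} to C_M: C_P = (1.33/3.37)·ln[(1.33+3.37·1.37)/(1.33+3.37·0.490)] = 0.3947·ln(5.947/2.983) = 0.2723 mol·L⁻¹.
Then C_N = (C_{M0}−C_M) − C_P = 0.8795 − 0.2723 = 0.6072 mol·L⁻¹.
S̃_{N/P} = C_N/C_P = 0.6072/0.2723 = 2.23.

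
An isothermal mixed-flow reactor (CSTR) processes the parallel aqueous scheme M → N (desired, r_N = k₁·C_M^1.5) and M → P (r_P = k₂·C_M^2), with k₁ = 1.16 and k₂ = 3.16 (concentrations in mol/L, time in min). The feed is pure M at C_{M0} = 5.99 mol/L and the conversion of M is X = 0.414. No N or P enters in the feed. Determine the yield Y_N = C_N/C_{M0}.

0.0678

Exit C_M = C_{M0}(1−X) = 5.99×0.586 = 3.510 mol/L.
A CSTR operates uniformly at the exit composition, giving r_N = 7.629 and r_P = 38.93 (each k·C_M^n at C_M = 3.510).
Fraction of consumed M going to N: r_N/(r_N+r_P) = 0.1638.
C_N = 0.1638·C_{M0}·X = 0.1638×5.99×0.414 = 0.406 mol/L; Y_N = C_N/C_{M0} = 0.0678.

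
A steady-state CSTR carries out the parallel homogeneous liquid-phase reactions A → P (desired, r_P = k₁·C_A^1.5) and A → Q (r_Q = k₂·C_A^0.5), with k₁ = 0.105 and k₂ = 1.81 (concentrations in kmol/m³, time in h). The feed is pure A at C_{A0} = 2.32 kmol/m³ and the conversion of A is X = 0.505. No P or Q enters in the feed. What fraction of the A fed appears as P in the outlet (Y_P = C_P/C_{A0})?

0.0315

Exit C_A = C_{A0}(1−X) = 2.32×0.495 = 1.148 kmol/m³.
Rates in a CSTR are evaluated at the outlet concentration: r_P = 0.105×1.148^1.5 = 0.1292, r_Q = 1.81×1.148^0.5 = 1.940.
Fraction of consumed A going to P: r_P/(r_P+r_Q) = 0.06246.
C_P = 0.06246·C_{A0}·X = 0.06246×2.32×0.505 = 0.0732 kmol/m³; Y_P = C_P/C_{A0} = 0.0315.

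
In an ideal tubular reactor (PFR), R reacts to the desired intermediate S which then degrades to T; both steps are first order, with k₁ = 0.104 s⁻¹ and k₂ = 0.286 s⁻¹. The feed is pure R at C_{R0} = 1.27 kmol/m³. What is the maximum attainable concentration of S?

0.259 kmol/m³

For a first-order series the maximum intermediate yield is C_{S,max}/C_{R0} = (k₁/k₂)^[k₂/(k₂−k₁)].
= (0.104/0.286)^(0.286/(0.286−0.104)) = (0.3636)^(1.571) = 0.2040.
C_{S,max} = 0.2040×1.27 = 0.259 kmol/m³.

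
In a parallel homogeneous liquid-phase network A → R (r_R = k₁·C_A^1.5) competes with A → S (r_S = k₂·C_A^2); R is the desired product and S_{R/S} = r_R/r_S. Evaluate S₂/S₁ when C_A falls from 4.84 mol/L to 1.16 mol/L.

S_{R/S} = (k₁/k₂)·C_A^-0.5, so S₂/S₁ = (C_{A,2}/C_{A,1})^-0.5.
= (1.16/4.84)^(-0.5) = (0.2397)^(-0.5) = 2.04.
Selectivity toward R rises as C_A falls — low-concentration operation is favoured.

2.04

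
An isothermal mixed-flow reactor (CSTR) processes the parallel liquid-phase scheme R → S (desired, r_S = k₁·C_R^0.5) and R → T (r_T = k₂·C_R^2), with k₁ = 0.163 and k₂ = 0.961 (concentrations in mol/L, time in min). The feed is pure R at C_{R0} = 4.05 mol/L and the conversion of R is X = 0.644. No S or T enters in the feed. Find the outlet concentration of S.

0.233 mol/L

Exit C_R = C_{R0}(1−X) = 4.05×0.356 = 1.442 mol/L.
A CSTR operates uniformly at the exit composition, giving r_S = 0.1957 and r_T = 1.998 (each k·C_R^n at C_R = 1.442).
Fraction of consumed R going to S: r_S/(r_S+r_T) = 0.08923.
C_S = 0.08923·C_{R0}·X = 0.08923×4.05×0.644 = 0.233 mol/L.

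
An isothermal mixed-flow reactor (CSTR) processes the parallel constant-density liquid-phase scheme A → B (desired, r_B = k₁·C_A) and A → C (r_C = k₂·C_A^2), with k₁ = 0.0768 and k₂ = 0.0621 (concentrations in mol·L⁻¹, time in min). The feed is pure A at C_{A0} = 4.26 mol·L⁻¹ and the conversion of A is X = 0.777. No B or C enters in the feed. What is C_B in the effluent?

1.87 mol·L⁻¹

Exit C_A = C_{A0}(1−X) = 4.26×0.223 = 0.9500 mol·L⁻¹.
In a CSTR the entire volume is at exit conditions, so r_B = 0.0768×0.9500 = 0.07296 and r_C = 0.0621×0.9500^2 = 0.05604.
Fraction of consumed A going to B: r_B/(r_B+r_C) = 0.5656.
C_B = 0.5656·C_{A0}·X = 0.5656×4.26×0.777 = 1.87 mol·L⁻¹.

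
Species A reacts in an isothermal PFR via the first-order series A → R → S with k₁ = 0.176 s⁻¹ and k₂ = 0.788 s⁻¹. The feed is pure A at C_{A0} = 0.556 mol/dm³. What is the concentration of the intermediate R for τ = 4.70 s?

0.0660 mol/dm³

Solving the coupled first-order balances gives C_R(τ) = [k₁/(k₂−k₁)]·C_{A0}·(e^(−k₁τ) − e^(−k₂τ)).
e^(−k₁τ) = e^(−0.176×4.70) = e^(−0.8272) = 0.4373; e^(−k₂τ) = e^(−3.704) = 0.02463.
C_R = 0.176×0.556/(0.788−0.176) × (0.4373−0.02463) = 0.1599×0.4126 = 0.06598 mol/dm³.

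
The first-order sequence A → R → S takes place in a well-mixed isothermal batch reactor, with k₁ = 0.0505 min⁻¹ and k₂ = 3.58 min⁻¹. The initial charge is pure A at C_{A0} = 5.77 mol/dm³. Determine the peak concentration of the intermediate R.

At the optimum, C_{R,max}/C_{A0} = (k₁/k₂)^[k₂/(k₂−k₁)].
= (0.0505/3.58)^(3.58/(3.58−0.0505)) = (0.01411)^(1.014) = 0.01327.
C_{R,max} = 0.01327×5.77 = 0.0766 mol/dm³.

0.0766 mol/dm³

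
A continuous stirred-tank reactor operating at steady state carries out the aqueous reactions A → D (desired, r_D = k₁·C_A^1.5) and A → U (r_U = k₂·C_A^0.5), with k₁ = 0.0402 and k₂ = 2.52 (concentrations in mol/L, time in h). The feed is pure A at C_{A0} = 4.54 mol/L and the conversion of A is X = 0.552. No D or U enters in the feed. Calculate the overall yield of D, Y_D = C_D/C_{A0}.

0.0173

Exit C_A = C_{A0}(1−X) = 4.54×0.448 = 2.034 mol/L.
Rates in a CSTR are evaluated at the outlet concentration: r_D = 0.0402×2.034^1.5 = 0.1166, r_U = 2.52×2.034^0.5 = 3.594.
Fraction of consumed A going to D: r_D/(r_D+r_U) = 0.03143.
C_D = 0.03143·C_{A0}·X = 0.03143×4.54×0.552 = 0.0788 mol/L; Y_D = C_D/C_{A0} = 0.0173.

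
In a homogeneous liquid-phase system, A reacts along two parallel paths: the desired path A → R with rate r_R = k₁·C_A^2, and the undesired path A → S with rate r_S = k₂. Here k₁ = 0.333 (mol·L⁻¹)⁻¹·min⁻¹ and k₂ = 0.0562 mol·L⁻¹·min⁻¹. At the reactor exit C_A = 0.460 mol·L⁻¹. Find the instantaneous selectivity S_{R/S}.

1.25

S_{R/S} = r_R/r_S = (k₁·C_A^2)/(k₂) = (k₁/k₂)·C_A^2.
= (0.333×0.4600^2) / (0.0562) = 0.07046/0.05620 = 1.25.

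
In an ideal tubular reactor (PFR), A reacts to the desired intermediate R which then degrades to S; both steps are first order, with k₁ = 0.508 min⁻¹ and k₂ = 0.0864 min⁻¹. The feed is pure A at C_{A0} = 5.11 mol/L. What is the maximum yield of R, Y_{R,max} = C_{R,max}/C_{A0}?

0.696

Evaluating C_R at τ_opt = ln(k₂/k₁)/(k₂−k₁) gives C_{R,max}/C_{A0} = (k₁/k₂)^[k₂/(k₂−k₁)].
= (0.508/0.0864)^(0.0864/(0.0864−0.508)) = (5.880)^(-0.2049) = 0.6956.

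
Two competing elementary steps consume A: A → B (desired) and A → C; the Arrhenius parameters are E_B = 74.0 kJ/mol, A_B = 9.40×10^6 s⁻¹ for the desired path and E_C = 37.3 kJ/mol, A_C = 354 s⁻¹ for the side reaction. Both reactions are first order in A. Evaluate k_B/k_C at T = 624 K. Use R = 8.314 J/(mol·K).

Since both paths have the same order in A, the concentration cancels and S_{B/C} = k_B/k_C = (A_B/A_C)·exp[(E_C−E_B)/(RT)].
(E_C−E_B)/(RT) = (37.3−74.0)×10³/(8.314×624) = -36700/5188 = -7.074.
k_B/k_C = (9.40×10^6/354)·exp(-7.074) = 26554 × 8.468×10^-4 = 22.5.
Since E_B > E_C, raising the temperature improves selectivity toward B.

22.5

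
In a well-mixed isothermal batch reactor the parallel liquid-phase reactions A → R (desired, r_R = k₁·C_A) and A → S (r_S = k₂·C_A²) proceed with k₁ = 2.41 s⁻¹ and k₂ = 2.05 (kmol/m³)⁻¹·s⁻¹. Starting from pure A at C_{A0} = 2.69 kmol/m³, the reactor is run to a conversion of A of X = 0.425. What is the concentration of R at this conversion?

C_A = C_{A0}(1−X) = 1.547 kmol/m³.
Along a PFR/batch, dC_R/dC_A = −r_R/(r_R+r_S) = −k₁/(k₁+k₂·C_A).
Integrating from C_{A0} to C_A: C_R = (2.41/2.05)·ln[(2.41+2.05·2.69)/(2.41+2.05·1.55)] = 1.176·ln(7.924/5.581) = 0.4122 kmol/m³.

0.412 kmol/m³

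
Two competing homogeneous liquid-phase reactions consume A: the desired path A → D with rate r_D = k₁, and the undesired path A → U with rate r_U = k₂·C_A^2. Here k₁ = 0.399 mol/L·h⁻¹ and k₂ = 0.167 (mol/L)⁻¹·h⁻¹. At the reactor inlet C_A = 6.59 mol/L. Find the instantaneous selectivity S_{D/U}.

S_{D/U} = r_D/r_U = (k₁)/(k₂·C_A^2) = (k₁/k₂)·C_A^-2.
= (0.399) / (0.167×6.590^2) = 0.3990/7.252 = 0.0550.
The undesired path is higher order in A, so low C_A (CSTR or dilute feed) favours D.

0.0550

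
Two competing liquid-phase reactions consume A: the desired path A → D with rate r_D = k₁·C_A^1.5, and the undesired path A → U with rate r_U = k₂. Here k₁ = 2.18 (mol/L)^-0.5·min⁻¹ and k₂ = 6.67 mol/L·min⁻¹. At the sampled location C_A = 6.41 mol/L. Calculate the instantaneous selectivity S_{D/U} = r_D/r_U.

S_{D/U} = r_D/r_U = (k₁·C_A^1.5)/(k₂) = (k₁/k₂)·C_A^1.5.
= (2.18×6.410^1.5) / (6.67) = 35.38/6.670 = 5.30.
Since the desired path is higher order in A, keeping C_A high (PFR or concentrated feed) favours D.

5.30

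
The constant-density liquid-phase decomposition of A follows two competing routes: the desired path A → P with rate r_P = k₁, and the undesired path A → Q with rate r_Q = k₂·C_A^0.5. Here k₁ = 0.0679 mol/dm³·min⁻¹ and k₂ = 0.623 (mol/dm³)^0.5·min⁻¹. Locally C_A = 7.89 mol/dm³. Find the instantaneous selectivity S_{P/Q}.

S_{P/Q} = r_P/r_Q = (k₁)/(k₂·C_A^0.5) = (k₁/k₂)·C_A^-0.5.
= (0.0679) / (0.623×7.890^0.5) = 0.06790/1.750 = 0.0388.
The undesired path is higher order in A, so low C_A (CSTR or dilute feed) favours P.

0.0388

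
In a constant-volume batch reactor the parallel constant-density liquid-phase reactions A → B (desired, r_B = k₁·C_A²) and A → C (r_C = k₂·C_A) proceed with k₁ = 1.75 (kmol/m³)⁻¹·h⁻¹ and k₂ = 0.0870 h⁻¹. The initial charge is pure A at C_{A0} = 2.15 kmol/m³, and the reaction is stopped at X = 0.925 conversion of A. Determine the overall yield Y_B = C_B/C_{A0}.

C_A = C_{A0}(1−X) = 0.1612 kmol/m³.
Along a PFR/batch, dC_C/dC_A = −r_C/(r_B+r_C) = −k₂/(k₂+k₁·C_A).
Integrating from C_{A0} to C_A: C_C = (0.0870/1.75)·ln[(0.0870+1.75·2.15)/(0.0870+1.75·0.161)] = 0.04971·ln(3.849/0.3692) = 0.1165 kmol/m³.
Then C_B = (C_{A0}−C_A) − C_C = 1.989 − 0.1165 = 1.872 kmol/m³.
Y_B = C_B/C_{A0} = 1.872/2.15 = 0.871.

0.871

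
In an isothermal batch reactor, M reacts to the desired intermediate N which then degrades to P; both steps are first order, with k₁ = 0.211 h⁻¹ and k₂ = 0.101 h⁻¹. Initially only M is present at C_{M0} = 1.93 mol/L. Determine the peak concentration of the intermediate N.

Evaluating C_N at t_opt = ln(k₂/k₁)/(k₂−k₁) gives C_{N,max}/C_{M0} = (k₁/k₂)^[k₂/(k₂−k₁)].
= (0.211/0.101)^(0.101/(0.101−0.211)) = (2.089)^(-0.9182) = 0.5084.
C_{N,max} = 0.5084×1.93 = 0.981 mol/L.

0.981 mol/L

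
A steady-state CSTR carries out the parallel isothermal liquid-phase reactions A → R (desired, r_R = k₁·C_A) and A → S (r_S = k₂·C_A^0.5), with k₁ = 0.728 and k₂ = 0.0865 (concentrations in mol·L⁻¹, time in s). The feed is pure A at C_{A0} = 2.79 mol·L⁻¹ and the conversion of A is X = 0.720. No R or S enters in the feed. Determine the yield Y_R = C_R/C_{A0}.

0.635

Exit C_A = C_{A0}(1−X) = 2.79×0.280 = 0.7812 mol·L⁻¹.
Rates in a CSTR are evaluated at the outlet concentration: r_R = 0.728×0.7812 = 0.5687, r_S = 0.0865×0.7812^0.5 = 0.07645.
Fraction of consumed A going to R: r_R/(r_R+r_S) = 0.8815.
C_R = 0.8815·C_{A0}·X = 0.8815×2.79×0.720 = 1.77 mol·L⁻¹; Y_R = C_R/C_{A0} = 0.635.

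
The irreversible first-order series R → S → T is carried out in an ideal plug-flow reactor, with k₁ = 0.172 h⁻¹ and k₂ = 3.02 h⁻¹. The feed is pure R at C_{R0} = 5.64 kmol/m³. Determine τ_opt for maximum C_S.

1.01 h

The intermediate peaks when r₁ = r₂, i.e. k₁e^(−k₁τ) = k₂e^(−k₂τ), giving τ_opt = ln(k₂/k₁)/(k₂−k₁).
= ln(3.02/0.172)/(3.02−0.172) = ln(17.56)/2.848 = 2.866/2.848 = 1.01 h.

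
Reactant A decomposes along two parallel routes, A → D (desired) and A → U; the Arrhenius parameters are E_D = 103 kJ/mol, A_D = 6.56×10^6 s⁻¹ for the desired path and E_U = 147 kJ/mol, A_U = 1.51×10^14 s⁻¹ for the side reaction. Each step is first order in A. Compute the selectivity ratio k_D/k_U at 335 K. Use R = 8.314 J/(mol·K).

Since both paths have the same order in A, the concentration cancels and S_{D/U} = k_D/k_U = (A_D/A_U)·exp[(E_U−E_D)/(RT)].
(E_U−E_D)/(RT) = (147−103)×10³/(8.314×335) = 44000/2785 = 15.80.
k_D/k_U = (6.56×10^6/1.51×10^14)·exp(15.80) = 4.344×10^-8 × 7.260×10^6 = 0.315.

0.315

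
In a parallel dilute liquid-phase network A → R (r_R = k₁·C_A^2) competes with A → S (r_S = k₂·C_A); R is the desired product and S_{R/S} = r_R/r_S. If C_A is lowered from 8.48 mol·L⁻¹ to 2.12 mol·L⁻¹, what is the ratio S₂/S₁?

S_{R/S} = (k₁/k₂)·C_A, so S₂/S₁ = (C_{A,2}/C_{A,1}).
= 2.12/8.48 = 0.250.
Selectivity toward R falls as C_A falls — high-concentration operation is favoured.

0.250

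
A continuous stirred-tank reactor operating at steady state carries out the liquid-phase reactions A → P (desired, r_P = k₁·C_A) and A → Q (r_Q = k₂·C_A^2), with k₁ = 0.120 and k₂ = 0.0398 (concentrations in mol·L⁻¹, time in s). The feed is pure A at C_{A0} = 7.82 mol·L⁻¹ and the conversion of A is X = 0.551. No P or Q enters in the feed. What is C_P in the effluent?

1.99 mol·L⁻¹

Exit C_A = C_{A0}(1−X) = 7.82×0.449 = 3.511 mol·L⁻¹.
A CSTR operates uniformly at the exit composition, giving r_P = 0.4213 and r_Q = 0.4907 (each k·C_A^n at C_A = 3.511).
Fraction of consumed A going to P: r_P/(r_P+r_Q) = 0.4620.
C_P = 0.4620·C_{A0}·X = 0.4620×7.82×0.551 = 1.99 mol·L⁻¹.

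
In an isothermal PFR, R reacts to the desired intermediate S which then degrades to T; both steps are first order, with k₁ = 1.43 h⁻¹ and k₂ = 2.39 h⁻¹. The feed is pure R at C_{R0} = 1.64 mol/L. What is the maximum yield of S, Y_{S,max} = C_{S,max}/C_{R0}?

Evaluating C_S at τ_opt = ln(k₂/k₁)/(k₂−k₁) gives C_{S,max}/C_{R0} = (k₁/k₂)^[k₂/(k₂−k₁)].
= (1.43/2.39)^(2.39/(2.39−1.43)) = (0.5983)^(2.490) = 0.2784.

0.278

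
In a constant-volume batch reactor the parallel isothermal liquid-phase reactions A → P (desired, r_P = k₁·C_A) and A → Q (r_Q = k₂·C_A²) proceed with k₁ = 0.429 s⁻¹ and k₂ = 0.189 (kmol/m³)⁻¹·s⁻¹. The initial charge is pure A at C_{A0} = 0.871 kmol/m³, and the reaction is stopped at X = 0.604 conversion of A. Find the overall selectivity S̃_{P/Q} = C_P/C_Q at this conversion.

3.78

C_A = C_{A0}(1−X) = 0.3449 kmol/m³.
Along a PFR/batch, dC_P/dC_A = −r_P/(r_P+r_Q) = −k₁/(k₁+k₂·C_A).
Integrating from C_{A0} to C_A: C_P = (0.429/0.189)·ln[(0.429+0.189·0.871)/(0.429+0.189·0.345)] = 2.270·ln(0.5936/0.4942) = 0.4161 kmol/m³.
C_Q = (C_{A0}−C_A)−C_P = 0.1100 kmol/m³; S̃_{P/Q} = 0.4161/0.1100 = 3.78.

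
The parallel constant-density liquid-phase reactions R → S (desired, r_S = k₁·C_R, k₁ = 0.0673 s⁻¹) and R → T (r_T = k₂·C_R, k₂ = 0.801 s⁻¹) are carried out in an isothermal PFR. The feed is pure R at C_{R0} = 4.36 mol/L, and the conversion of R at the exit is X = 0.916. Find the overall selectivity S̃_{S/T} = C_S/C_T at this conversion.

0.0840

C_R = C_{R0}(1−X) = 0.3662 mol/L.
Both paths are first order in R, so the instantaneous fraction to S is constant: dC_S/d(−C_R) = k₁/(k₁+k₂) = 0.07751.
C_S = 0.07751·(C_{R0}−C_R) = 0.07751×3.994 = 0.310 mol/L.
C_T = (C_{R0}−C_R)−C_S = 3.684 mol/L; S̃_{S/T} = 0.3095/3.684 = 0.0840.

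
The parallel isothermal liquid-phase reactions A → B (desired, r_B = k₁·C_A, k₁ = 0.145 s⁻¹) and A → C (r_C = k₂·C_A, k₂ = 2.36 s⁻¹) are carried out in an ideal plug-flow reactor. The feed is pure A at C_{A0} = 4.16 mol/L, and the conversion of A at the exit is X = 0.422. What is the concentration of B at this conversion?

0.102 mol/L

C_A = C_{A0}(1−X) = 2.404 mol/L.
Both paths are first order in A, so the instantaneous fraction to B is constant: dC_B/d(−C_A) = k₁/(k₁+k₂) = 0.05788.
C_B = 0.05788·(C_{A0}−C_A) = 0.05788×1.756 = 0.102 mol/L.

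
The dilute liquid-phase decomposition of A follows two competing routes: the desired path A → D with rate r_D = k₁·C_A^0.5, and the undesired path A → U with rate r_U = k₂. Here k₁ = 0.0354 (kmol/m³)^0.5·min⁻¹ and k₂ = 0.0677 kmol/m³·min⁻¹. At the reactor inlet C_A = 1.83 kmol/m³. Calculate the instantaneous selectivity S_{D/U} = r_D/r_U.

0.707

S_{D/U} = r_D/r_U = (k₁·C_A^0.5)/(k₂) = (k₁/k₂)·C_A^0.5.
= (0.0354×1.830^0.5) / (0.0677) = 0.04789/0.06770 = 0.707.
Since the desired path is higher order in A, keeping C_A high (PFR or concentrated feed) favours D.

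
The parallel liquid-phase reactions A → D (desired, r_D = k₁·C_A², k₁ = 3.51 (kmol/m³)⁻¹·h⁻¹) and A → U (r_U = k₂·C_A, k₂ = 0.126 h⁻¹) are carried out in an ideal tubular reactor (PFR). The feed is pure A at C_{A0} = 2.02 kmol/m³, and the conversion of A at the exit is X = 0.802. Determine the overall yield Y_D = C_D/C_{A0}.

C_A = C_{A0}(1−X) = 0.4000 kmol/m³.
Along a PFR/batch, dC_U/dC_A = −r_U/(r_D+r_U) = −k₂/(k₂+k₁·C_A).
Integrating from C_{A0} to C_A: C_U = (0.126/3.51)·ln[(0.126+3.51·2.02)/(0.126+3.51·0.400)] = 0.03590·ln(7.216/1.530) = 0.05568 kmol/m³.
Then C_D = (C_{A0}−C_A) − C_U = 1.620 − 0.05568 = 1.564 kmol/m³.
Y_D = C_D/C_{A0} = 1.564/2.02 = 0.774.

0.774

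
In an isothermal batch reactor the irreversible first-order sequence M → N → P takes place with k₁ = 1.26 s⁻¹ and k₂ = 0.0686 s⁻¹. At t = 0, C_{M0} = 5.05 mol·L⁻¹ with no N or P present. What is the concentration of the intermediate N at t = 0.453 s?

2.16 mol·L⁻¹

The intermediate concentration in a first-order A→B→C sequence is C_N = k₁C_{M0}(e^(−k₁t) − e^(−k₂t))/(k₂−k₁).
e^(−k₁t) = e^(−1.26×0.453) = e^(−0.5708) = 0.5651; e^(−k₂t) = e^(−0.03108) = 0.9694.
C_N = 1.26×5.05/(0.0686−1.26) × (0.5651−0.9694) = (-5.341)×(-0.4043) = 2.159 mol·L⁻¹.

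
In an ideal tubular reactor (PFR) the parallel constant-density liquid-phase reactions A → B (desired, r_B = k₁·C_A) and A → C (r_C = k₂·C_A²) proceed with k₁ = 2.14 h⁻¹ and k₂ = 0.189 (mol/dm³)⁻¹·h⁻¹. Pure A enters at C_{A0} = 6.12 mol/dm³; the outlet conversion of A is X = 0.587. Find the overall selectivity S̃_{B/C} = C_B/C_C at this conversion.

C_A = C_{A0}(1−X) = 2.528 mol/dm³.
Along a PFR/batch, dC_B/dC_A = −r_B/(r_B+r_C) = −k₁/(k₁+k₂·C_A).
Integrating from C_{A0} to C_A: C_B = (2.14/0.189)·ln[(2.14+0.189·6.12)/(2.14+0.189·2.53)] = 11.32·ln(3.297/2.618) = 2.611 mol/dm³.
C_C = (C_{A0}−C_A)−C_B = 0.9812 mol/dm³; S̃_{B/C} = 2.611/0.9812 = 2.66.

2.66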